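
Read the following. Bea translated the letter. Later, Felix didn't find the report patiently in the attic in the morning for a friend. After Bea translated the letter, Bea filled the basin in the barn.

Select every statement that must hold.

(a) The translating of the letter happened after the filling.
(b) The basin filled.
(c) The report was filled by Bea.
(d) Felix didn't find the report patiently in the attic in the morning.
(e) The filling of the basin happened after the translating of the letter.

(a) Not entailed — the narrative places the translating before the filling, not after.
(b) Entailed — 'Bea filled the basin' is causative; it entails the inchoative 'the basin filled'.
(c) Not entailed — Bea filled the basin, not the report; the report belongs to the finding event.
(d) Not entailed — dropping 'for a friend' under negation is not valid — the original leaves open that Felix found the report some other way.
(e) Entailed — the narrative places the translating before the filling.

(b), (e)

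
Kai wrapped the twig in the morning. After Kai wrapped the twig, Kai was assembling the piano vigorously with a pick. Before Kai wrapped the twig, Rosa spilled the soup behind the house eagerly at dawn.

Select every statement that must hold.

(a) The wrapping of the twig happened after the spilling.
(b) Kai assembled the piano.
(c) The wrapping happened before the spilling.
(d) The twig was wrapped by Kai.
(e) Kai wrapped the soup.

(a) Entailed — the narrative places the spilling before the wrapping.
(b) Not entailed — 'was assembling' is progressive on an accomplishment; it does not entail the completed 'assembled'.
(c) Not entailed — the narrative places the spilling before the wrapping, not after.
(d) Entailed — the original entails any weakening of itself; this just drops 'in the morning'.
(e) Not entailed — Kai wrapped the twig, not the soup; the soup belongs to the spilling event.

(a), (d)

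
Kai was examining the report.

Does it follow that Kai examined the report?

'examine' is atelic; if Kai was examining the report, then Kai examined the report (for some time).

yes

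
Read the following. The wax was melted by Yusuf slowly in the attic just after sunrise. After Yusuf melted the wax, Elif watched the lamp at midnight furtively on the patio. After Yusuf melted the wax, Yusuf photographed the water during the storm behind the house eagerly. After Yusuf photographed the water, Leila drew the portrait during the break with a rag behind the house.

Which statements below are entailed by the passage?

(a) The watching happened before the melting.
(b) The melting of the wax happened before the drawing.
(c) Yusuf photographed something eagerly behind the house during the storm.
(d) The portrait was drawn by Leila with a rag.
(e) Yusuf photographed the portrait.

(b), (c), (d)

(a) Not entailed — the narrative places the melting before the watching, not after.
(b) Entailed — the narrative places the melting before the drawing.
(c) Entailed — this follows by dropping conjuncts from the photographing event's description.
(d) Entailed — every conjunct here is already in the original drawing event.
(e) Not entailed — Yusuf photographed the water, not the portrait; the portrait belongs to the drawing event.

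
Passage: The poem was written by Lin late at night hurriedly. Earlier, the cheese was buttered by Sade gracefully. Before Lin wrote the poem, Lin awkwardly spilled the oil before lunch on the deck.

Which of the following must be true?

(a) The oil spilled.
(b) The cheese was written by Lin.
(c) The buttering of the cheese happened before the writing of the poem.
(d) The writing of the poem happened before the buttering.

(a) Entailed — 'Lin spilled the oil' is causative; it entails the inchoative 'the oil spilled'.
(b) Not entailed — Lin wrote the poem, not the cheese; the cheese belongs to the buttering event.
(c) Entailed — the narrative places the buttering before the writing.
(d) Not entailed — the narrative places the buttering before the writing, not after.

(a), (c)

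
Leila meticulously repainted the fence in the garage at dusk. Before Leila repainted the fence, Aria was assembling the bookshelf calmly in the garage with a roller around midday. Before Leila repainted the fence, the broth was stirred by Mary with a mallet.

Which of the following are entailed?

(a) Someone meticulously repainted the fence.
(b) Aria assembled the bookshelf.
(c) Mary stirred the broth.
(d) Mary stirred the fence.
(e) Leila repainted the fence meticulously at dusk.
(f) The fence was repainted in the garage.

(a) Entailed — dropping 'at dusk', 'in the garage' and generalizing the agent leaves a sub-description the original still satisfies.
(b) Not entailed — 'was assembling' is progressive on an accomplishment; it does not entail the completed 'assembled'.
(c) Entailed — every conjunct here is already in the original stirring event.
(d) Not entailed — Mary stirred the broth, not the fence; the fence belongs to the repainting event.
(e) Entailed — every conjunct here is already in the original repainting event.
(f) Entailed — the original entails any weakening of itself; this just drops 'at dusk', 'meticulously' and generalizes the agent.

(a), (c), (e), (f)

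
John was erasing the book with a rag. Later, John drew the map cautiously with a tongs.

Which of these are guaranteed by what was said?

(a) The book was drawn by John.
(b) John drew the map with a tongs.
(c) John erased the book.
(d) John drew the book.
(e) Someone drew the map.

(b), (e)

(a) Not entailed — John drew the map, not the book; the book belongs to the erasing event.
(b) Entailed — this follows by dropping conjuncts from the drawing event's description.
(c) Not entailed — 'was erasing' is progressive on an accomplishment; it does not entail the completed 'erased'.
(d) Not entailed — John drew the map, not the book; the book belongs to the erasing event.
(e) Entailed — every conjunct here is already in the original drawing event.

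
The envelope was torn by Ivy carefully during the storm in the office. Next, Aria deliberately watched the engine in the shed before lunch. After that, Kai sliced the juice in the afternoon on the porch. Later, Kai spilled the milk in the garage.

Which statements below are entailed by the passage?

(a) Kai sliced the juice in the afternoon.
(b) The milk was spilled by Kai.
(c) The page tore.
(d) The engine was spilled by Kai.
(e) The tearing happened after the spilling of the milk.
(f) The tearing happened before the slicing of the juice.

(a), (b), (f)

(a) Entailed — this follows by dropping conjuncts from the slicing event's description.
(b) Entailed — the original entails any weakening of itself; this just drops 'in the garage'.
(c) Not entailed — the envelope is what tore, not the page.
(d) Not entailed — Kai spilled the milk, not the engine; the engine belongs to the watching event.
(e) Not entailed — the narrative places the tearing before the spilling, not after.
(f) Entailed — the narrative places the tearing before the slicing.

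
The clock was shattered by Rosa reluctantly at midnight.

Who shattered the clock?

'Rosa' marks the agent of the shattering event.

Rosa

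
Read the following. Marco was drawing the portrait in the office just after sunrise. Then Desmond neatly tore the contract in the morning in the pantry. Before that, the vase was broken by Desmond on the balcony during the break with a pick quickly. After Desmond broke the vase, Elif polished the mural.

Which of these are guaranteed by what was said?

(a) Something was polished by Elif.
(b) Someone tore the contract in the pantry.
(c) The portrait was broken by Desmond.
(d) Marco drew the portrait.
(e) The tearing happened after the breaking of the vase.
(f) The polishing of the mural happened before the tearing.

(a) Entailed — every conjunct here is already in the original polishing event.
(b) Entailed — the original entails any weakening of itself; this just drops 'in the morning', 'neatly' and generalizes the agent.
(c) Not entailed — Desmond broke the vase, not the portrait; the portrait belongs to the drawing event.
(d) Not entailed — 'was drawing' is progressive on an accomplishment; it does not entail the completed 'drew'.
(e) Entailed — the narrative places the breaking before the tearing.
(f) Not entailed — the narrative doesn't order the polishing relative to the tearing.

(a), (b), (e)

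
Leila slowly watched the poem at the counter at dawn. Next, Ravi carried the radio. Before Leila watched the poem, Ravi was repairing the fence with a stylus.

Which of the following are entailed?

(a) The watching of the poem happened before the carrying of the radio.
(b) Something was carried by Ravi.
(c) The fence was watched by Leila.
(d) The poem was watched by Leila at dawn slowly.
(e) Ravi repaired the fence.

(a), (b), (d)

(a) Entailed — the narrative places the watching before the carrying.
(b) Entailed — generalizing the patient leaves a sub-description the original still satisfies.
(c) Not entailed — Leila watched the poem, not the fence; the fence belongs to the repairing event.
(d) Entailed — this follows by dropping conjuncts from the watching event's description.
(e) Not entailed — 'was repairing' is progressive on an accomplishment; it does not entail the completed 'repaired'.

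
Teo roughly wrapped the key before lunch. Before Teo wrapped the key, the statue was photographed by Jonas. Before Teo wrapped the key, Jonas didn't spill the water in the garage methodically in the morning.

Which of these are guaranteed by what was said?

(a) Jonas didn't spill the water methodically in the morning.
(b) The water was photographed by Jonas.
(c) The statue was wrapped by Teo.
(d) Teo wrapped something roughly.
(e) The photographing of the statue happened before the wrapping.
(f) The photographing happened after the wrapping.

(d), (e)

(a) Not entailed — dropping 'in the garage' under negation is not valid — the original leaves open that Jonas spilled the water some other way.
(b) Not entailed — Jonas photographed the statue, not the water; the water belongs to the spilling event.
(c) Not entailed — Teo wrapped the key, not the statue; the statue belongs to the photographing event.
(d) Entailed — this follows by dropping conjuncts from the wrapping event's description.
(e) Entailed — the narrative places the photographing before the wrapping.
(f) Not entailed — the narrative places the photographing before the wrapping, not after.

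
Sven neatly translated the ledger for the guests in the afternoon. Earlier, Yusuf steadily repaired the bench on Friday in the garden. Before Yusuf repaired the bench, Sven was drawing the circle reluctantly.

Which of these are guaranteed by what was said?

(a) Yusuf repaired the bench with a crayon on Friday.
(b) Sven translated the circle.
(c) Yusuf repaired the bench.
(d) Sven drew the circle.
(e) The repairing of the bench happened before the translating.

(c), (e)

(a) Not entailed — 'with a crayon' adds information not in the original event.
(b) Not entailed — Sven translated the ledger, not the circle; the circle belongs to the drawing event.
(c) Entailed — this follows by dropping conjuncts from the repairing event's description.
(d) Not entailed — 'was drawing' is progressive on an accomplishment; it does not entail the completed 'drew'.
(e) Entailed — the narrative places the repairing before the translating.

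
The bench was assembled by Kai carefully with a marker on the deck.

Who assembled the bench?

Kai

'Kai' marks the agent of the assembling event.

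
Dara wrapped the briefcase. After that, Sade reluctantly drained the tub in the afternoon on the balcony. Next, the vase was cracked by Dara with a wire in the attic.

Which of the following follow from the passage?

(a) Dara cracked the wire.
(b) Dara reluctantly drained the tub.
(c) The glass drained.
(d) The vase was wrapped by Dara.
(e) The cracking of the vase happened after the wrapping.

(e)

(a) Not entailed — the wire is the instrument, not what was cracked.
(b) Not entailed — the passage has Sade draining the tub, not Dara.
(c) Not entailed — the tub is what drained, not the glass.
(d) Not entailed — Dara wrapped the briefcase, not the vase; the vase belongs to the cracking event.
(e) Entailed — the narrative places the wrapping before the cracking.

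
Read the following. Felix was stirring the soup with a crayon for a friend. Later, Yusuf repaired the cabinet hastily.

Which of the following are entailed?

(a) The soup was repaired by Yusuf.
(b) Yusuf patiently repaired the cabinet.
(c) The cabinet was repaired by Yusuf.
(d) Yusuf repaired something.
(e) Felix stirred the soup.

(c), (d), (e)

(a) Not entailed — Yusuf repaired the cabinet, not the soup; the soup belongs to the stirring event.
(b) Not entailed — 'patiently' adds a manner not in (and inconsistent with) the original.
(c) Entailed — the original entails any weakening of itself; this just drops 'hastily'.
(d) Entailed — this follows by dropping conjuncts from the repairing event's description.
(e) Entailed — 'stir' is an activity; 'was stirring' entails that some stirring happened, so 'stirred' holds.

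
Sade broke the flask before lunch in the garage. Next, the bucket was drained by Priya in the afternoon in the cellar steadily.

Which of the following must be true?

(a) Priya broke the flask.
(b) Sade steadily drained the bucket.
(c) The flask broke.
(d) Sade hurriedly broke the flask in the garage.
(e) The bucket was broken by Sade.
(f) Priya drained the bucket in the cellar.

(c), (f)

(a) Not entailed — the passage has Sade breaking the flask, not Priya.
(b) Not entailed — the passage has Priya draining the bucket, not Sade.
(c) Entailed — 'Sade broke the flask' is causative; it entails the inchoative 'the flask broke'.
(d) Not entailed — 'hurriedly' adds information not in the original event.
(e) Not entailed — Sade broke the flask, not the bucket; the bucket belongs to the draining event.
(f) Entailed — every conjunct here is already in the original draining event.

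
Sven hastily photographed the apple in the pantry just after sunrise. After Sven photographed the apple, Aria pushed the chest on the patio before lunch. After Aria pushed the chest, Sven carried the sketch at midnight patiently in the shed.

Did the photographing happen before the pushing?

yes

The narrative orders the photographing before the pushing.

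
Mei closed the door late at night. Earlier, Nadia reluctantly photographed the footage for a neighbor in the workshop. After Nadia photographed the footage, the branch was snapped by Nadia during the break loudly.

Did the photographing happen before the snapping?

yes

The narrative orders the photographing before the snapping.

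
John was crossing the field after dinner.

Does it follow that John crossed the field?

no

'was crossing' is progressive; for an accomplishment like 'cross the field', it doesn't entail completion.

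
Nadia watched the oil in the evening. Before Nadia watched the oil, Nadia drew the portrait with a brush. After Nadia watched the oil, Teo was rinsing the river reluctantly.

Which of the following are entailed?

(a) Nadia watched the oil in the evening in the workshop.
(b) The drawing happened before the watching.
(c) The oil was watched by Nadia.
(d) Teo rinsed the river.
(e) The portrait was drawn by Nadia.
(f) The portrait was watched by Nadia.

(b), (c), (d), (e)

(a) Not entailed — 'in the workshop' adds information not in the original event.
(b) Entailed — the narrative places the drawing before the watching.
(c) Entailed — every conjunct here is already in the original watching event.
(d) Entailed — 'rinse' is an activity; 'was rinsing' entails that some rinsing happened, so 'rinsed' holds.
(e) Entailed — dropping 'with a brush' leaves a sub-description the original still satisfies.
(f) Not entailed — Nadia watched the oil, not the portrait; the portrait belongs to the drawing event.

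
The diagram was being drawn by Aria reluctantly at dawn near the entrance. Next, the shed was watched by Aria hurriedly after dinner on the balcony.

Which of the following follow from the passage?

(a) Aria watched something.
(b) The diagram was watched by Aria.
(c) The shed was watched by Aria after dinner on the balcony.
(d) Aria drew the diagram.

(a) Entailed — every conjunct here is already in the original watching event.
(b) Not entailed — Aria watched the shed, not the diagram; the diagram belongs to the drawing event.
(c) Entailed — every conjunct here is already in the original watching event.
(d) Not entailed — 'was drawing' is progressive on an accomplishment; it does not entail the completed 'drew'.

(a), (c)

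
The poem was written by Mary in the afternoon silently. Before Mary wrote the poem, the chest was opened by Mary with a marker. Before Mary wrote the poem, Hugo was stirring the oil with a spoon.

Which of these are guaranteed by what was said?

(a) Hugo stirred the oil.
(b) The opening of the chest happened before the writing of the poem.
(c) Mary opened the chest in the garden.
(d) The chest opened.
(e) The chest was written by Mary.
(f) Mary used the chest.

(a) Entailed — 'stir' is an activity; 'was stirring' entails that some stirring happened, so 'stirred' holds.
(b) Entailed — the narrative places the opening before the writing.
(c) Not entailed — 'in the garden' adds information not in the original event.
(d) Entailed — 'Mary opened the chest' is causative; it entails the inchoative 'the chest opened'.
(e) Not entailed — Mary wrote the poem, not the chest; the chest belongs to the opening event.
(f) Not entailed — the chest is the patient, not an instrument — Mary used a marker.

(a), (b), (d)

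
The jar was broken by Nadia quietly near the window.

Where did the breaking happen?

'near the window' marks the location of the breaking event.

near the window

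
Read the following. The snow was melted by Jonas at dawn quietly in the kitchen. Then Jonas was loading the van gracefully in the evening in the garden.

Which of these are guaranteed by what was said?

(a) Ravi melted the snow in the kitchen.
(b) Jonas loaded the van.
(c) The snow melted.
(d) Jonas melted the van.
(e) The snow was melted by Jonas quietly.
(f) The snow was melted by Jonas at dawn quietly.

(a) Not entailed — the passage has Jonas melting the snow, not Ravi.
(b) Not entailed — 'was loading' is progressive on an accomplishment; it does not entail the completed 'loaded'.
(c) Entailed — 'Jonas melted the snow' is causative; it entails the inchoative 'the snow melted'.
(d) Not entailed — Jonas melted the snow, not the van; the van belongs to the loading event.
(e) Entailed — every conjunct here is already in the original melting event.
(f) Entailed — this follows by dropping conjuncts from the melting event's description.

(c), (e), (f)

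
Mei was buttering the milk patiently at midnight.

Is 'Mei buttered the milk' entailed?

no

'was buttering' is progressive; for an accomplishment like 'butter the milk', it doesn't entail completion.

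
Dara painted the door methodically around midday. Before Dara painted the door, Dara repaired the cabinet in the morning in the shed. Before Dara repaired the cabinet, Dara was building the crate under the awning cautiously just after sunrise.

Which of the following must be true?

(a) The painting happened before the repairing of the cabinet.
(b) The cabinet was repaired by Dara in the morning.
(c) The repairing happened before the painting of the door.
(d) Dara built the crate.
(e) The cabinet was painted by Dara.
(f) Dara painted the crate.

(b), (c)

(a) Not entailed — the narrative places the repairing before the painting, not after.
(b) Entailed — this follows by dropping conjuncts from the repairing event's description.
(c) Entailed — the narrative places the repairing before the painting.
(d) Not entailed — 'was building' is progressive on an accomplishment; it does not entail the completed 'built'.
(e) Not entailed — Dara painted the door, not the cabinet; the cabinet belongs to the repairing event.
(f) Not entailed — Dara painted the door, not the crate; the crate belongs to the building event.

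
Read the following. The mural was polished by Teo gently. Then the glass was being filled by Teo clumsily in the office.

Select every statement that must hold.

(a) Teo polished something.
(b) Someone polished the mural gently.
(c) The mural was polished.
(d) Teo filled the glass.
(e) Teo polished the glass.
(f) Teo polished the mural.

(a) Entailed — the original entails any weakening of itself; this just drops 'gently' and generalizes the patient.
(b) Entailed — the original entails any weakening of itself; this just generalizes the agent.
(c) Entailed — dropping 'gently' and generalizing the agent leaves a sub-description the original still satisfies.
(d) Not entailed — 'was filling' is progressive on an accomplishment; it does not entail the completed 'filled'.
(e) Not entailed — Teo polished the mural, not the glass; the glass belongs to the filling event.
(f) Entailed — the original entails any weakening of itself; this just drops 'gently'.

(a), (b), (c), (f)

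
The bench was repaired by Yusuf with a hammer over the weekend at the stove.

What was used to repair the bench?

'with a hammer' marks the instrument of the repairing event.

a hammer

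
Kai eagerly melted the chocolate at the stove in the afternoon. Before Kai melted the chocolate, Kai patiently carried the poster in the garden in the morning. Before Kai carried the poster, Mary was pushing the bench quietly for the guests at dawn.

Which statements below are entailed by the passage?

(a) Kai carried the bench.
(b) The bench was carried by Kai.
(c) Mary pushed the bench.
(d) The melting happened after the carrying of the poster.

(c), (d)

(a) Not entailed — Kai carried the poster, not the bench; the bench belongs to the pushing event.
(b) Not entailed — Kai carried the poster, not the bench; the bench belongs to the pushing event.
(c) Entailed — 'push' is an activity; 'was pushing' entails that some pushing happened, so 'pushed' holds.
(d) Entailed — the narrative places the carrying before the melting.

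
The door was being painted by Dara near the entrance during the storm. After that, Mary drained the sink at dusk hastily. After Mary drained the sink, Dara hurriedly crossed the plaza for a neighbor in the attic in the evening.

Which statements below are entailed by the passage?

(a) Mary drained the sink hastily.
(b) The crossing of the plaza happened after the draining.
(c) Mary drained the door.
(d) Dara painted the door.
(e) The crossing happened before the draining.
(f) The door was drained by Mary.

(a) Entailed — the original entails any weakening of itself; this just drops 'at dusk'.
(b) Entailed — the narrative places the draining before the crossing.
(c) Not entailed — Mary drained the sink, not the door; the door belongs to the painting event.
(d) Not entailed — 'was painting' is progressive on an accomplishment; it does not entail the completed 'painted'.
(e) Not entailed — the narrative places the draining before the crossing, not after.
(f) Not entailed — Mary drained the sink, not the door; the door belongs to the painting event.

(a), (b)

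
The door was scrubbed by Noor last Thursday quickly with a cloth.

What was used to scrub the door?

'with a cloth' marks the instrument of the scrubbing event.

a cloth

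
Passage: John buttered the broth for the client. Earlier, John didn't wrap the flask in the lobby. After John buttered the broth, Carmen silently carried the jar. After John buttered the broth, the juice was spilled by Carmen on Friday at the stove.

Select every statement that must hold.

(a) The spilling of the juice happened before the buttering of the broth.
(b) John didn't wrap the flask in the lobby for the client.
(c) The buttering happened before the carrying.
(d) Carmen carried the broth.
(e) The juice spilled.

(b), (c), (e)

(a) Not entailed — the narrative places the buttering before the spilling, not after.
(b) Entailed — under negation, adding a further restriction is entailed: if no such wrapping event occurred, none occurred for the client either.
(c) Entailed — the narrative places the buttering before the carrying.
(d) Not entailed — Carmen carried the jar, not the broth; the broth belongs to the buttering event.
(e) Entailed — 'Carmen spilled the juice' is causative; it entails the inchoative 'the juice spilled'.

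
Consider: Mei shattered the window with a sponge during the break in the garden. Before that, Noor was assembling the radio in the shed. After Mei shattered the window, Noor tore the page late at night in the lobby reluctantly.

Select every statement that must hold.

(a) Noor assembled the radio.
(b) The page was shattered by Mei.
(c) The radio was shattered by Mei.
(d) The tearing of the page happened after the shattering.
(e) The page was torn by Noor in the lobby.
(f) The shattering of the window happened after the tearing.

(a) Not entailed — 'was assembling' is progressive on an accomplishment; it does not entail the completed 'assembled'.
(b) Not entailed — Mei shattered the window, not the page; the page belongs to the tearing event.
(c) Not entailed — Mei shattered the window, not the radio; the radio belongs to the assembling event.
(d) Entailed — the narrative places the shattering before the tearing.
(e) Entailed — this follows by dropping conjuncts from the tearing event's description.
(f) Not entailed — the narrative places the shattering before the tearing, not after.

(d), (e)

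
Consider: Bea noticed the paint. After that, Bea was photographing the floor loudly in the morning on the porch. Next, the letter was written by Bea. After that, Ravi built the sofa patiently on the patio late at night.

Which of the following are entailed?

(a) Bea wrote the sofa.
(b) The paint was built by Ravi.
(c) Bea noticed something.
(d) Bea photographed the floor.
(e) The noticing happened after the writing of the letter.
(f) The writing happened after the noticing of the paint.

(c), (f)

(a) Not entailed — Bea wrote the letter, not the sofa; the sofa belongs to the building event.
(b) Not entailed — Ravi built the sofa, not the paint; the paint belongs to the noticing event.
(c) Entailed — this follows by dropping conjuncts from the noticing event's description.
(d) Not entailed — 'was photographing' is progressive on an accomplishment; it does not entail the completed 'photographed'.
(e) Not entailed — the narrative places the noticing before the writing, not after.
(f) Entailed — the narrative places the noticing before the writing.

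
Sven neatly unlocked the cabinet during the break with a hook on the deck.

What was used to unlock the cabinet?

a hook

'with a hook' marks the instrument of the unlocking event.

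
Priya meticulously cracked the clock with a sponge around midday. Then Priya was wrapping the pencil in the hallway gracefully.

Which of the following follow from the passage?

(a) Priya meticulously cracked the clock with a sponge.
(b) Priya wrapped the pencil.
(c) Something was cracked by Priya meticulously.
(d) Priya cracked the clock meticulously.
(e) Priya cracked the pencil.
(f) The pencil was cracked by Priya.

(a), (c), (d)

(a) Entailed — dropping 'around midday' leaves a sub-description the original still satisfies.
(b) Not entailed — 'was wrapping' is progressive on an accomplishment; it does not entail the completed 'wrapped'.
(c) Entailed — every conjunct here is already in the original cracking event.
(d) Entailed — this follows by dropping conjuncts from the cracking event's description.
(e) Not entailed — Priya cracked the clock, not the pencil; the pencil belongs to the wrapping event.
(f) Not entailed — Priya cracked the clock, not the pencil; the pencil belongs to the wrapping event.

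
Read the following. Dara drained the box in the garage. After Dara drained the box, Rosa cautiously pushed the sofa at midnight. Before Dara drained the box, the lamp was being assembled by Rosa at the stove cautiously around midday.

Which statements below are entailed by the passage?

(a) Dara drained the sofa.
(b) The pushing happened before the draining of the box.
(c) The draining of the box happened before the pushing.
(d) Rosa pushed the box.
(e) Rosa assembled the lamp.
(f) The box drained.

(a) Not entailed — Dara drained the box, not the sofa; the sofa belongs to the pushing event.
(b) Not entailed — the narrative places the draining before the pushing, not after.
(c) Entailed — the narrative places the draining before the pushing.
(d) Not entailed — Rosa pushed the sofa, not the box; the box belongs to the draining event.
(e) Not entailed — 'was assembling' is progressive on an accomplishment; it does not entail the completed 'assembled'.
(f) Entailed — 'Dara drained the box' is causative; it entails the inchoative 'the box drained'.

(c), (f)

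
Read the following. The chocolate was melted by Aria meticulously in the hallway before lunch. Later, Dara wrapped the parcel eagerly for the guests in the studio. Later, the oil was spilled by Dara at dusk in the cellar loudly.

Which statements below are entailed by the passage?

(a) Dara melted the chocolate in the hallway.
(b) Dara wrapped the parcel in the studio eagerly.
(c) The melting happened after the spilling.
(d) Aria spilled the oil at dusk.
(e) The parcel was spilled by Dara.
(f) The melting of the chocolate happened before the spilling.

(b), (f)

(a) Not entailed — the passage has Aria melting the chocolate, not Dara.
(b) Entailed — dropping 'for the guests' leaves a sub-description the original still satisfies.
(c) Not entailed — the narrative places the melting before the spilling, not after.
(d) Not entailed — the passage has Dara spilling the oil, not Aria.
(e) Not entailed — Dara spilled the oil, not the parcel; the parcel belongs to the wrapping event.
(f) Entailed — the narrative places the melting before the spilling.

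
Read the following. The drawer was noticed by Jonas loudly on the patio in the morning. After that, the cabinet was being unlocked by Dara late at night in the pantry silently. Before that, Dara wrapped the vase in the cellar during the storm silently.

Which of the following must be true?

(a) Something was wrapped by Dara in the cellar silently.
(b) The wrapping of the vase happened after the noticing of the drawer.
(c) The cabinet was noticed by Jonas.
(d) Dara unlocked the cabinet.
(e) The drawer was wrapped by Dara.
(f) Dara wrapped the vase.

(a), (f)

(a) Entailed — this follows by dropping conjuncts from the wrapping event's description.
(b) Not entailed — the narrative doesn't order the noticing relative to the wrapping.
(c) Not entailed — Jonas noticed the drawer, not the cabinet; the cabinet belongs to the unlocking event.
(d) Not entailed — 'was unlocking' is progressive on an accomplishment; it does not entail the completed 'unlocked'.
(e) Not entailed — Dara wrapped the vase, not the drawer; the drawer belongs to the noticing event.
(f) Entailed — the original entails any weakening of itself; this just drops 'during the storm', 'silently', 'in the cellar'.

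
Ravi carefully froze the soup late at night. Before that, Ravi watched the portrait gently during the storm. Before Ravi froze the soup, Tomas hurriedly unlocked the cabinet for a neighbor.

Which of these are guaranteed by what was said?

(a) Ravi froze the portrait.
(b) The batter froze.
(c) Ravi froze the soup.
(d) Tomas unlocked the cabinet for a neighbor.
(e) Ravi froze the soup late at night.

(a) Not entailed — Ravi froze the soup, not the portrait; the portrait belongs to the watching event.
(b) Not entailed — the soup is what froze, not the batter.
(c) Entailed — the original entails any weakening of itself; this just drops 'carefully', 'late at night'.
(d) Entailed — dropping 'hurriedly' leaves a sub-description the original still satisfies.
(e) Entailed — dropping 'carefully' leaves a sub-description the original still satisfies.

(c), (d), (e)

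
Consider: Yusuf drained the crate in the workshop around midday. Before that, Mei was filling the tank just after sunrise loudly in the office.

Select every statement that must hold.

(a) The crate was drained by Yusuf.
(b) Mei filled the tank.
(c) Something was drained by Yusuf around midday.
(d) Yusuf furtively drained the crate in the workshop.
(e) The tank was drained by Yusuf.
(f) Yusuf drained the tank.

(a) Entailed — the original entails any weakening of itself; this just drops 'around midday', 'in the workshop'.
(b) Not entailed — 'was filling' is progressive on an accomplishment; it does not entail the completed 'filled'.
(c) Entailed — the original entails any weakening of itself; this just drops 'in the workshop' and generalizes the patient.
(d) Not entailed — 'furtively' adds information not in the original event.
(e) Not entailed — Yusuf drained the crate, not the tank; the tank belongs to the filling event.
(f) Not entailed — Yusuf drained the crate, not the tank; the tank belongs to the filling event.

(a), (c)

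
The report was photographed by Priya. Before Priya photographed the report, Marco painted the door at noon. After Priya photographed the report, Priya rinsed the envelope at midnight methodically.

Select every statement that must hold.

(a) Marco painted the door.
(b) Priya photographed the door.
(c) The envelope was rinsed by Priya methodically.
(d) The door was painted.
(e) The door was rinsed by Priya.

(a), (c), (d)

(a) Entailed — every conjunct here is already in the original painting event.
(b) Not entailed — Priya photographed the report, not the door; the door belongs to the painting event.
(c) Entailed — the original entails any weakening of itself; this just drops 'at midnight'.
(d) Entailed — every conjunct here is already in the original painting event.
(e) Not entailed — Priya rinsed the envelope, not the door; the door belongs to the painting event.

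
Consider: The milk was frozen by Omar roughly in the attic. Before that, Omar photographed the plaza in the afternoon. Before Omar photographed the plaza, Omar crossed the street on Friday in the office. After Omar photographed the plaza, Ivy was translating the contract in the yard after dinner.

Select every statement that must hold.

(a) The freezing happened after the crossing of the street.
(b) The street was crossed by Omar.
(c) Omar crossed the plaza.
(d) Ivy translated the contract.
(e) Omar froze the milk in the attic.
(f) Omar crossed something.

(a) Entailed — the narrative places the crossing before the freezing.
(b) Entailed — dropping 'in the office', 'on Friday' leaves a sub-description the original still satisfies.
(c) Not entailed — Omar crossed the street, not the plaza; the plaza belongs to the photographing event.
(d) Not entailed — 'was translating' is progressive on an accomplishment; it does not entail the completed 'translated'.
(e) Entailed — dropping 'roughly' leaves a sub-description the original still satisfies.
(f) Entailed — this follows by dropping conjuncts from the crossing event's description.

(a), (b), (e), (f)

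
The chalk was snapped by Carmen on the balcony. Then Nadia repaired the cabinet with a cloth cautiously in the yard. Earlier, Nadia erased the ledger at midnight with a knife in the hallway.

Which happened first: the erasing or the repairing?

The connectives place the erasing before the repairing.

the erasing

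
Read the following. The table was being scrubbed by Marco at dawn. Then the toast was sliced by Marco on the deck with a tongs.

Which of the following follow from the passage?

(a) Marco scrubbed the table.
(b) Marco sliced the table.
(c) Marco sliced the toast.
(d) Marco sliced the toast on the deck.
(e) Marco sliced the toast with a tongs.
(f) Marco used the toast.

(a) Entailed — 'scrub' is an activity; 'was scrubbing' entails that some scrubbing happened, so 'scrubbed' holds.
(b) Not entailed — Marco sliced the toast, not the table; the table belongs to the scrubbing event.
(c) Entailed — dropping 'on the deck', 'with a tongs' leaves a sub-description the original still satisfies.
(d) Entailed — dropping 'with a tongs' leaves a sub-description the original still satisfies.
(e) Entailed — this follows by dropping conjuncts from the slicing event's description.
(f) Not entailed — the toast is the patient, not an instrument — Marco used a tongs.

(a), (c), (d), (e)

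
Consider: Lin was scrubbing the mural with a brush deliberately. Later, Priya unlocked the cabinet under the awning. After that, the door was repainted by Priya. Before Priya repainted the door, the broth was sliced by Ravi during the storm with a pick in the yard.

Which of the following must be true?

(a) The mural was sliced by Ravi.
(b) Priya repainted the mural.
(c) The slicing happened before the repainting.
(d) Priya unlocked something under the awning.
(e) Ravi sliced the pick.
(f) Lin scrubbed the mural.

(c), (d), (f)

(a) Not entailed — Ravi sliced the broth, not the mural; the mural belongs to the scrubbing event.
(b) Not entailed — Priya repainted the door, not the mural; the mural belongs to the scrubbing event.
(c) Entailed — the narrative places the slicing before the repainting.
(d) Entailed — this follows by dropping conjuncts from the unlocking event's description.
(e) Not entailed — the pick is the instrument, not what was sliced.
(f) Entailed — 'scrub' is an activity; 'was scrubbing' entails that some scrubbing happened, so 'scrubbed' holds.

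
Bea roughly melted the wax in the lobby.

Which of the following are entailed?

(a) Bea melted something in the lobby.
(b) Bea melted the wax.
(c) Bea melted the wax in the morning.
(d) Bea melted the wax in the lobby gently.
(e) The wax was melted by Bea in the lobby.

(a), (b), (e)

(a) Entailed — every conjunct here is already in the original melting event.
(b) Entailed — dropping 'roughly', 'in the lobby' leaves a sub-description the original still satisfies.
(c) Not entailed — 'in the morning' adds information not in the original event.
(d) Not entailed — 'gently' adds a manner not in (and inconsistent with) the original.
(e) Entailed — this follows by dropping conjuncts from the melting event's description.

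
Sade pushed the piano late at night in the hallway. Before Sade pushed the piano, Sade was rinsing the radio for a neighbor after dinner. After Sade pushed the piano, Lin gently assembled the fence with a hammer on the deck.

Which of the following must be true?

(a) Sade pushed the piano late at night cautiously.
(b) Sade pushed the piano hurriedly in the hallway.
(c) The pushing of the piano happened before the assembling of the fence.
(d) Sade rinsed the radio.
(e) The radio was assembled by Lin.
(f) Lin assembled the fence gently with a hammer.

(a) Not entailed — 'cautiously' adds information not in the original event.
(b) Not entailed — 'hurriedly' adds information not in the original event.
(c) Entailed — the narrative places the pushing before the assembling.
(d) Entailed — 'rinse' is an activity; 'was rinsing' entails that some rinsing happened, so 'rinsed' holds.
(e) Not entailed — Lin assembled the fence, not the radio; the radio belongs to the rinsing event.
(f) Entailed — every conjunct here is already in the original assembling event.

(c), (d), (f)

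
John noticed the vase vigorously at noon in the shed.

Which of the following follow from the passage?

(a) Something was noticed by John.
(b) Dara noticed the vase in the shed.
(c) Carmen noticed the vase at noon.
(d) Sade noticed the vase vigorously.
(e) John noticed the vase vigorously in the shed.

(a) Entailed — every conjunct here is already in the original noticing event.
(b) Not entailed — the passage has John noticing the vase, not Dara.
(c) Not entailed — the passage has John noticing the vase, not Carmen.
(d) Not entailed — the passage has John noticing the vase, not Sade.
(e) Entailed — dropping 'at noon' leaves a sub-description the original still satisfies.

(a), (e)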